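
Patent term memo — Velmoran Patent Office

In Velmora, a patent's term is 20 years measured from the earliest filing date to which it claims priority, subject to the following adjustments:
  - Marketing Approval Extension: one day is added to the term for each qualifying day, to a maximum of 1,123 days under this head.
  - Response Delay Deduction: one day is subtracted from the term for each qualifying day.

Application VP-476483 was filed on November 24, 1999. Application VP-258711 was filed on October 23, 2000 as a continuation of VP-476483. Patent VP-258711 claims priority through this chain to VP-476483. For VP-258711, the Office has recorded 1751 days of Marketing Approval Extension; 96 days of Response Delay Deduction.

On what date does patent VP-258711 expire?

September 16, 2022

Earliest priority filing: 24 November 1999.
Base term: 24 November 1999 + 20 years → 24 November 2019.
Marketing Approval Extension: 1751 days claimed exceeds the 1123-day cap, so +1123 days → 21 December 2022.
Response Delay Deduction: −96 days → 16 September 2022.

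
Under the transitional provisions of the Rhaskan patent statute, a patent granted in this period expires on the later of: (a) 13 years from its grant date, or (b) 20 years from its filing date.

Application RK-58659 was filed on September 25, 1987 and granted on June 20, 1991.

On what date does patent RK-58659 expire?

(a) grant + 13 years → 20 June 2004.
(b) filing + 20 years → 25 September 2007.
Later of the two: 25 September 2007.

September 25, 2007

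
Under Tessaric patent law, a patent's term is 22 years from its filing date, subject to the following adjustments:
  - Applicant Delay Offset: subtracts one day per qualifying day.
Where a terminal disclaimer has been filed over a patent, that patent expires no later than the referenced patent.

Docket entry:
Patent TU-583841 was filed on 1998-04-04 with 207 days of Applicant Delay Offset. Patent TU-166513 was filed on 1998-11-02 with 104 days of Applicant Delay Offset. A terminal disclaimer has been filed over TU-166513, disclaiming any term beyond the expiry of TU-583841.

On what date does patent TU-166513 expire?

2019-09-10

Natural term of TU-166513:
  Base: filing + 22 years → 2 November 2020.
  Applicant Delay Offset: −104 days → 21 July 2020.
Expiry of referenced patent TU-583841:
  Base: filing + 22 years → 4 April 2020.
  Applicant Delay Offset: −207 days → 10 September 2019.
Terminal disclaimer: TU-166513 expires on the earlier of 21 July 2020 and 10 September 2019.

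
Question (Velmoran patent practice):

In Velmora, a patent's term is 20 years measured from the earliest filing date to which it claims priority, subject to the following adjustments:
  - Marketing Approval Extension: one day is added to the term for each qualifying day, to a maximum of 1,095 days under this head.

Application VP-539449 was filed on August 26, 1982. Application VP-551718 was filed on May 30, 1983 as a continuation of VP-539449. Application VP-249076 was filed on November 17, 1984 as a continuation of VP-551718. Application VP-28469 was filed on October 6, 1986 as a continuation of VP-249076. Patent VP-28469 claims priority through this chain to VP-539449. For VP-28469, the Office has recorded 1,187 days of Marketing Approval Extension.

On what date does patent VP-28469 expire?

August 25, 2005

Earliest priority filing: 26 August 1982.
Base term: 26 August 1982 + 20 years → 26 August 2002.
Marketing Approval Extension: 1187 days claimed exceeds the 1095-day cap, so +1095 days → 25 August 2005.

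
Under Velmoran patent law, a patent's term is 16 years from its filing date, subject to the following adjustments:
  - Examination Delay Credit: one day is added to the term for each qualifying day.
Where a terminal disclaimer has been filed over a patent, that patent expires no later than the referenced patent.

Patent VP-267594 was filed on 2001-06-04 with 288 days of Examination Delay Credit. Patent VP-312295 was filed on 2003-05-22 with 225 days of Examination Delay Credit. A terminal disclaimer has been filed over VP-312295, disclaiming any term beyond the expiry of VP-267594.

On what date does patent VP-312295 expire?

Natural term of VP-312295:
  Base: filing + 16 years → 22 May 2019.
  Examination Delay Credit: +225 days → 2 January 2020.
Expiry of referenced patent VP-267594:
  Base: filing + 16 years → 4 June 2017.
  Examination Delay Credit: +288 days → 19 March 2018.
Terminal disclaimer: VP-312295 expires on the earlier of 2 January 2020 and 19 March 2018.

2018-03-19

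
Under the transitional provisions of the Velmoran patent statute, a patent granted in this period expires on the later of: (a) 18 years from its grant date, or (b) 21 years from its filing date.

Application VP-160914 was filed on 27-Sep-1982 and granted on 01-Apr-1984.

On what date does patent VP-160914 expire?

2003-09-27

(a) grant + 18 years → 1 April 2002.
(b) filing + 21 years → 27 September 2003.
Later of the two: 27 September 2003.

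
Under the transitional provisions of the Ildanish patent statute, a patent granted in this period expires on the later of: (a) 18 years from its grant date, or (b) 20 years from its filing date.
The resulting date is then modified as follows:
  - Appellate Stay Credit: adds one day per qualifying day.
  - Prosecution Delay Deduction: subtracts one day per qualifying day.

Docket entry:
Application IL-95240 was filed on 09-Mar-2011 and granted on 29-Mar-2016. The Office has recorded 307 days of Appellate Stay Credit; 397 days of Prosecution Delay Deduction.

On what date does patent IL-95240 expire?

(a) grant + 18 years → 29 March 2034.
(b) filing + 20 years → 9 March 2031.
Later of the two: 29 March 2034.
Appellate Stay Credit: +307 days → 30 January 2035.
Prosecution Delay Deduction: −397 days → 29 December 2033.

December 29, 2033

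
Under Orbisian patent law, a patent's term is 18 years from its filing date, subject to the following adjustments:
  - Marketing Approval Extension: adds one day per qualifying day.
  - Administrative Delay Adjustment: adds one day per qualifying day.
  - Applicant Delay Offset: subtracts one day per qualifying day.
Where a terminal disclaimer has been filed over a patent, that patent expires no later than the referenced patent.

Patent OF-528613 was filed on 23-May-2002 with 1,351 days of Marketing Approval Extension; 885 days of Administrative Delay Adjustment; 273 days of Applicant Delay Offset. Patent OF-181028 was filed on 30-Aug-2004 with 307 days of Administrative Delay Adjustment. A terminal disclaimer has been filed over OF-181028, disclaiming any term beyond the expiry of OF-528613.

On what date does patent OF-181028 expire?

July 3, 2023

Natural term of OF-181028:
  Base: filing + 18 years → 30 August 2022.
  Administrative Delay Adjustment: +307 days → 3 July 2023.
Expiry of referenced patent OF-528613:
  Base: filing + 18 years → 23 May 2020.
  Marketing Approval Extension: +1351 days → 3 February 2024.
  Administrative Delay Adjustment: +885 days → 7 July 2026.
  Applicant Delay Offset: −273 days → 7 October 2025.
Terminal disclaimer: OF-181028 expires on the earlier of 3 July 2023 and 7 October 2025.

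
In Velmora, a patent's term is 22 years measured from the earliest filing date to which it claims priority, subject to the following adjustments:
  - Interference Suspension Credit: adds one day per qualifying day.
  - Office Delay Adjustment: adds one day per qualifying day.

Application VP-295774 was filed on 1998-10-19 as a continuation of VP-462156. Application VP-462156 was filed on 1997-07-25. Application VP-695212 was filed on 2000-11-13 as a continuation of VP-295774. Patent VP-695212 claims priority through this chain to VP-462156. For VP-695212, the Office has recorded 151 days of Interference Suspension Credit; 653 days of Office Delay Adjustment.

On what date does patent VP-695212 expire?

2021-10-06

Earliest priority filing: 25 July 1997.
Base term: 25 July 1997 + 22 years → 25 July 2019.
Interference Suspension Credit: +151 days → 23 December 2019.
Office Delay Adjustment: +653 days → 6 October 2021.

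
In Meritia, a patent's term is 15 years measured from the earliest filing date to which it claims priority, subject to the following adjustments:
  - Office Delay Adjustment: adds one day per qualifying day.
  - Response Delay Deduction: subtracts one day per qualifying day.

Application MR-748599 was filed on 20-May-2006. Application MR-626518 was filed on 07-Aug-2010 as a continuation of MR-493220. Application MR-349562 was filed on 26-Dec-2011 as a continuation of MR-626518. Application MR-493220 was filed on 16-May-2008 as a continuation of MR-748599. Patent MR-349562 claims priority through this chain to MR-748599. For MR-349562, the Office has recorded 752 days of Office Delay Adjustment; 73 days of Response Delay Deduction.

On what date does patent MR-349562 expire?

Earliest priority filing: 20 May 2006.
Base term: 20 May 2006 + 15 years → 20 May 2021.
Office Delay Adjustment: +752 days → 11 June 2023.
Response Delay Deduction: −73 days → 30 March 2023.

2023-03-30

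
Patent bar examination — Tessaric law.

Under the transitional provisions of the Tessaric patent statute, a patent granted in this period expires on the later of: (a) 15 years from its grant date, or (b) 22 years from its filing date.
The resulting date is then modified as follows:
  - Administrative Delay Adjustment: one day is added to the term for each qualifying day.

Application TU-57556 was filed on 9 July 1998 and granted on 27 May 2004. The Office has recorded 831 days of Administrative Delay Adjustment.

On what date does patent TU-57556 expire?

(a) grant + 15 years → 27 May 2019.
(b) filing + 22 years → 9 July 2020.
Later of the two: 9 July 2020.
Administrative Delay Adjustment: +831 days → 18 October 2022.

2022-10-18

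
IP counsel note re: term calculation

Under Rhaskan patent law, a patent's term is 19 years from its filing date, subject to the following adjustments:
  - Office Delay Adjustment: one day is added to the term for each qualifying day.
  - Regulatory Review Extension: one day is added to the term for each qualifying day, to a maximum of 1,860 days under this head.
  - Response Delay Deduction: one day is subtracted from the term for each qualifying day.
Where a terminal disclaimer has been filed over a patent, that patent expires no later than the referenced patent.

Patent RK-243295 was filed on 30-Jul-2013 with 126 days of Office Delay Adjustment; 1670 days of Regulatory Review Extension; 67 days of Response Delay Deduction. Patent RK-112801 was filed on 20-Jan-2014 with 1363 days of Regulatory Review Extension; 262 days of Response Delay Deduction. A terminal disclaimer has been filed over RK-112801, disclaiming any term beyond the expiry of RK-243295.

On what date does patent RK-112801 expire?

January 26, 2036

Natural term of RK-112801:
  Base: filing + 19 years → 20 January 2033.
  Regulatory Review Extension: 1363 days (within the 1860-day cap) → +1363 days → 14 October 2036.
  Response Delay Deduction: −262 days → 26 January 2036.
Expiry of referenced patent RK-243295:
  Base: filing + 19 years → 30 July 2032.
  Office Delay Adjustment: +126 days → 3 December 2032.
  Regulatory Review Extension: 1670 days (within the 1860-day cap) → +1670 days → 30 June 2037.
  Response Delay Deduction: −67 days → 24 April 2037.
Terminal disclaimer: RK-112801 expires on the earlier of 26 January 2036 and 24 April 2037.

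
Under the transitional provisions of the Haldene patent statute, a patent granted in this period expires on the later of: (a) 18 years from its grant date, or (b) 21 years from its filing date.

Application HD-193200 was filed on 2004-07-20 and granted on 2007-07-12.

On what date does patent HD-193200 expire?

2025-07-20

(a) grant + 18 years → 12 July 2025.
(b) filing + 21 years → 20 July 2025.
Later of the two: 20 July 2025.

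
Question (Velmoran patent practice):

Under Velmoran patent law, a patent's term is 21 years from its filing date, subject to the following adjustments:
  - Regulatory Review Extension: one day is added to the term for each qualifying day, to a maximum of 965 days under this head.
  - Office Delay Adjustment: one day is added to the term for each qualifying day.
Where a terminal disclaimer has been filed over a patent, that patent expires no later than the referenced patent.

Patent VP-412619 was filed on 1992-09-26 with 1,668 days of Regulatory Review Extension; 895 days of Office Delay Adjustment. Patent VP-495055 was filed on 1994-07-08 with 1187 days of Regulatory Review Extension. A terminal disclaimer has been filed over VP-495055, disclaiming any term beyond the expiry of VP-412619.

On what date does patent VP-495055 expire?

Natural term of VP-495055:
  Base: filing + 21 years → 8 July 2015.
  Regulatory Review Extension: 1187 days claimed exceeds the 965-day cap, so +965 days → 27 February 2018.
Expiry of referenced patent VP-412619:
  Base: filing + 21 years → 26 September 2013.
  Regulatory Review Extension: 1668 days claimed exceeds the 965-day cap, so +965 days → 18 May 2016.
  Office Delay Adjustment: +895 days → 30 October 2018.
Terminal disclaimer: VP-495055 expires on the earlier of 27 February 2018 and 30 October 2018.

2018-02-27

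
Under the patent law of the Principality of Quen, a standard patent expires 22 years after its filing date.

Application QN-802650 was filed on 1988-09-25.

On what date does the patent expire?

September 25, 2010

Filing date + 22 years → 25 September 2010.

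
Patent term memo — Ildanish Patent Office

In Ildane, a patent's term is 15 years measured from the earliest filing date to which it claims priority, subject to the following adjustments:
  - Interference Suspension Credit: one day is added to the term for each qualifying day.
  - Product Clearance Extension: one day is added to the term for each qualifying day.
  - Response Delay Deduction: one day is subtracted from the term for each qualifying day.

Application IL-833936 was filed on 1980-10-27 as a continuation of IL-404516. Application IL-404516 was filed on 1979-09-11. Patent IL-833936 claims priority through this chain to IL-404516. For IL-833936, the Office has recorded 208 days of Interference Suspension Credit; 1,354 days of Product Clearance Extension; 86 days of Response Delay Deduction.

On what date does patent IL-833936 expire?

September 26, 1998

Earliest priority filing: 11 September 1979.
Base term: 11 September 1979 + 15 years → 11 September 1994.
Interference Suspension Credit: +208 days → 7 April 1995.
Product Clearance Extension: +1354 days → 21 December 1998.
Response Delay Deduction: −86 days → 26 September 1998.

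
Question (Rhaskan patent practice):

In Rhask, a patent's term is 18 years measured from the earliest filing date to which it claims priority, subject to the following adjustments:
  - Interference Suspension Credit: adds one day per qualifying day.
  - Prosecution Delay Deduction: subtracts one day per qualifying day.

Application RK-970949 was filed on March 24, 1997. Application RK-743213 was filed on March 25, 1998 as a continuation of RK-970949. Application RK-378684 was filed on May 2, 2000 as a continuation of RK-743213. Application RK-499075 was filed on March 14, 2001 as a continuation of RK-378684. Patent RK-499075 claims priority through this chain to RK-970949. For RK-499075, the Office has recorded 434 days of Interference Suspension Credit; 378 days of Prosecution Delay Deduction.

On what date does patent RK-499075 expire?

May 19, 2015

Earliest priority filing: 24 March 1997.
Base term: 24 March 1997 + 18 years → 24 March 2015.
Interference Suspension Credit: +434 days → 31 May 2016.
Prosecution Delay Deduction: −378 days → 19 May 2015.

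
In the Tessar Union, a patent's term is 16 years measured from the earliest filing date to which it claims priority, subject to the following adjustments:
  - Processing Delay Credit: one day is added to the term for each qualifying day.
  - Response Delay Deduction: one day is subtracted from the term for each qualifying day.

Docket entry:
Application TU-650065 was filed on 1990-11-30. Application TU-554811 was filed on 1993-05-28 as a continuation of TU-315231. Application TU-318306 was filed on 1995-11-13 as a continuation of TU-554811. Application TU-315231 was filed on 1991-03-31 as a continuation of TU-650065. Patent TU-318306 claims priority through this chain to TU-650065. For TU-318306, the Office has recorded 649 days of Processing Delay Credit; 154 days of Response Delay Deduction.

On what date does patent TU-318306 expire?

Earliest priority filing: 30 November 1990.
Base term: 30 November 1990 + 16 years → 30 November 2006.
Processing Delay Credit: +649 days → 9 September 2008.
Response Delay Deduction: −154 days → 8 April 2008.

2008-04-08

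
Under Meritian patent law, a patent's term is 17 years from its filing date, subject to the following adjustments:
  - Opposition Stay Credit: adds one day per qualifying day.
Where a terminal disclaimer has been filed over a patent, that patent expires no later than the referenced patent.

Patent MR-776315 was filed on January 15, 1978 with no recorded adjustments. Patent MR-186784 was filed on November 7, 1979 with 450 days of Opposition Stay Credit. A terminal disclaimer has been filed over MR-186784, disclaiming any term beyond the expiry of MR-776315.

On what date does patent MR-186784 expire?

January 15, 1995

Natural term of MR-186784:
  Base: filing + 17 years → 7 November 1996.
  Opposition Stay Credit: +450 days → 31 January 1998.
Expiry of referenced patent MR-776315:
  Base: filing + 17 years → 15 January 1995.
Terminal disclaimer: MR-186784 expires on the earlier of 31 January 1998 and 15 January 1995.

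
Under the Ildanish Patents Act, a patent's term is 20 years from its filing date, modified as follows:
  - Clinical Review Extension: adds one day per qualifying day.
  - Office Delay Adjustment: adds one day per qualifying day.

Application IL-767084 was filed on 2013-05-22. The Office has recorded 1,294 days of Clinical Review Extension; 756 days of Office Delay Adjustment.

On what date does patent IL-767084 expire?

Base term: filing date + 20 years → 22 May 2033.
Clinical Review Extension: +1294 days → 6 December 2036.
Office Delay Adjustment: +756 days → 1 January 2039.

January 1, 2039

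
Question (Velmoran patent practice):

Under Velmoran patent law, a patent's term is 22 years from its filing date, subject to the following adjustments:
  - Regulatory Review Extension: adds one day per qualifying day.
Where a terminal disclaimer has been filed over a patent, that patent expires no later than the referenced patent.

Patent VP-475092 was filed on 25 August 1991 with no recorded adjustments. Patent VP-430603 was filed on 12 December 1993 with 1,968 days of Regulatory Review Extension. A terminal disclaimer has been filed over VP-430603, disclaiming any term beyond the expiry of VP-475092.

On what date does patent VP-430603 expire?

Natural term of VP-430603:
  Base: filing + 22 years → 12 December 2015.
  Regulatory Review Extension: +1968 days → 2 May 2021.
Expiry of referenced patent VP-475092:
  Base: filing + 22 years → 25 August 2013.
Terminal disclaimer: VP-430603 expires on the earlier of 2 May 2021 and 25 August 2013.

2013-08-25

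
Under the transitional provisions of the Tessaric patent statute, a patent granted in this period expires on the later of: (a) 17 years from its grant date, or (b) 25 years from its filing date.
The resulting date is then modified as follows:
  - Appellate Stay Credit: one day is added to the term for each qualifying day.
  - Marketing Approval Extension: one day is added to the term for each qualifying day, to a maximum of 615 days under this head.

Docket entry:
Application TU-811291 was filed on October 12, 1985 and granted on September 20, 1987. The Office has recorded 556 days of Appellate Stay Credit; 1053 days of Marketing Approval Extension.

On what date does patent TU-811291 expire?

(a) grant + 17 years → 20 September 2004.
(b) filing + 25 years → 12 October 2010.
Later of the two: 12 October 2010.
Appellate Stay Credit: +556 days → 20 April 2012.
Marketing Approval Extension: 1053 days claimed exceeds the 615-day cap, so +615 days → 26 December 2013.

2013-12-26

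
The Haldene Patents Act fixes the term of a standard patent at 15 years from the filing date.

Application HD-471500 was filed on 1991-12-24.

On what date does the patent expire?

December 24, 2006

Filing date + 15 years → 24 December 2006.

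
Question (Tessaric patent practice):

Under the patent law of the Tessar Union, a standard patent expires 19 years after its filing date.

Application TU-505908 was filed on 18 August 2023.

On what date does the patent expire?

Filing date + 19 years → 18 August 2042.

2042-08-18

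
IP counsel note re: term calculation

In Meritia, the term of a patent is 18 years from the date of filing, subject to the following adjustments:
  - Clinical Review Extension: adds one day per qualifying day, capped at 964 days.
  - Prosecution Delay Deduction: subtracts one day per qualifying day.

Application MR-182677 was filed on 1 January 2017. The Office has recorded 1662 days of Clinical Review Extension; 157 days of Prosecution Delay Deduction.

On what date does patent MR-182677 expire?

Base term: filing date + 18 years → 1 January 2035.
Clinical Review Extension: 1662 days claimed exceeds the 964-day cap, so +964 days → 22 August 2037.
Prosecution Delay Deduction: −157 days → 18 March 2037.

2037-03-18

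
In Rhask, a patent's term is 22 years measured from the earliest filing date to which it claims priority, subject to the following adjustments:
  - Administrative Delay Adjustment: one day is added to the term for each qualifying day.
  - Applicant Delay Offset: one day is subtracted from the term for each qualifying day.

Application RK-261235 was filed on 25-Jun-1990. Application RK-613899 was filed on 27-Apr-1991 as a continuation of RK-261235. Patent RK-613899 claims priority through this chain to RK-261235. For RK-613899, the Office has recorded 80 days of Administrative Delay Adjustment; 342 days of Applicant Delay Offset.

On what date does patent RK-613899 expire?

October 7, 2011

Earliest priority filing: 25 June 1990.
Base term: 25 June 1990 + 22 years → 25 June 2012.
Administrative Delay Adjustment: +80 days → 13 September 2012.
Applicant Delay Offset: −342 days → 7 October 2011.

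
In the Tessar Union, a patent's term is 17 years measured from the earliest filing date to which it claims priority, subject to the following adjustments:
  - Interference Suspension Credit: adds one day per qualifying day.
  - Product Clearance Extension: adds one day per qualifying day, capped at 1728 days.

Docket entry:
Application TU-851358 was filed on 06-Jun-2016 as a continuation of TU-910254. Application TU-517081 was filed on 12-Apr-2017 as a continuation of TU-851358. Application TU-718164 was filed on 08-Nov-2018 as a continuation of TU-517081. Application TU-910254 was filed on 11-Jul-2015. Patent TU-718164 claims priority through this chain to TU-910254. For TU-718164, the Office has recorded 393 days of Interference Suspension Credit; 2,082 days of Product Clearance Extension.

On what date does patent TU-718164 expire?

Earliest priority filing: 11 July 2015.
Base term: 11 July 2015 + 17 years → 11 July 2032.
Interference Suspension Credit: +393 days → 8 August 2033.
Product Clearance Extension: 2082 days claimed exceeds the 1728-day cap, so +1728 days → 2 May 2038.

2038-05-02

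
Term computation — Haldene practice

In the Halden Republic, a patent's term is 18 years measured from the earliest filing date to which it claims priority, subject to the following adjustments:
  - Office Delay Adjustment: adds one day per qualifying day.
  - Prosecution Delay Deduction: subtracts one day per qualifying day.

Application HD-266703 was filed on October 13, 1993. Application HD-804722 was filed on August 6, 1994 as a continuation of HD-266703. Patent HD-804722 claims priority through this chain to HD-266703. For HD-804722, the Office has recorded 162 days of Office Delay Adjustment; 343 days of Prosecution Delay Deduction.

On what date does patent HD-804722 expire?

April 15, 2011

Earliest priority filing: 13 October 1993.
Base term: 13 October 1993 + 18 years → 13 October 2011.
Office Delay Adjustment: +162 days → 23 March 2012.
Prosecution Delay Deduction: −343 days → 15 April 2011.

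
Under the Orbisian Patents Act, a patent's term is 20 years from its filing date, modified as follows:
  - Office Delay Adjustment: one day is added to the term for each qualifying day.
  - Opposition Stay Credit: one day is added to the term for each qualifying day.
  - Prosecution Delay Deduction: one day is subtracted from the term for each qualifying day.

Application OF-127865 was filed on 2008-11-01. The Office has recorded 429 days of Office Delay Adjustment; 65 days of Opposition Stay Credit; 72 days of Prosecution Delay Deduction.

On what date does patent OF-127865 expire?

December 28, 2029

Base term: filing date + 20 years → 1 November 2028.
Office Delay Adjustment: +429 days → 4 January 2030.
Opposition Stay Credit: +65 days → 10 March 2030.
Prosecution Delay Deduction: −72 days → 28 December 2029.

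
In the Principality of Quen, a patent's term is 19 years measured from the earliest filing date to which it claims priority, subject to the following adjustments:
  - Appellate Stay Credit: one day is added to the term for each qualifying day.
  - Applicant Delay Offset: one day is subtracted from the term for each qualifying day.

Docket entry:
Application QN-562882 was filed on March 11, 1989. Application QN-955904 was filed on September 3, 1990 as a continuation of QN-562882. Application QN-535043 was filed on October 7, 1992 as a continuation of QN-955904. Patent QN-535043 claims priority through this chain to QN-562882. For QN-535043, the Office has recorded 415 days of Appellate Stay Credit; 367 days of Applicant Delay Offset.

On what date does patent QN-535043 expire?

Earliest priority filing: 11 March 1989.
Base term: 11 March 1989 + 19 years → 11 March 2008.
Appellate Stay Credit: +415 days → 30 April 2009.
Applicant Delay Offset: −367 days → 28 April 2008.

2008-04-28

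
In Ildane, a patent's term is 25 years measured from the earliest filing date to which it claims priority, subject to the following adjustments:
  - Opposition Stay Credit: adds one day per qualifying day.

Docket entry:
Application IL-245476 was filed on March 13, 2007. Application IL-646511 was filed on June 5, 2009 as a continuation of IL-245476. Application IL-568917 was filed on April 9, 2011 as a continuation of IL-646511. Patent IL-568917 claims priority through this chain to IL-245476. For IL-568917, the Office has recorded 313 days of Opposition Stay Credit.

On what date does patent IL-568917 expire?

Earliest priority filing: 13 March 2007.
Base term: 13 March 2007 + 25 years → 13 March 2032.
Opposition Stay Credit: +313 days → 20 January 2033.

2033-01-20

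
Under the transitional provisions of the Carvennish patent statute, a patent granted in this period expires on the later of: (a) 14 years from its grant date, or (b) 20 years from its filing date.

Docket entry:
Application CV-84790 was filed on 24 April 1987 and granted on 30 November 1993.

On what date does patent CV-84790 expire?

(a) grant + 14 years → 30 November 2007.
(b) filing + 20 years → 24 April 2007.
Later of the two: 30 November 2007.

2007-11-30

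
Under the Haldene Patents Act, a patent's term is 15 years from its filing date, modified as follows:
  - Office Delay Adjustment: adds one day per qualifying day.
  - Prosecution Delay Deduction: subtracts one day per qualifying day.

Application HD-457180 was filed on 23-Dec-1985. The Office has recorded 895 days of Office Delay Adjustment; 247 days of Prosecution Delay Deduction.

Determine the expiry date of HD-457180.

2002-10-02

Base term: filing date + 15 years → 23 December 2000.
Office Delay Adjustment: +895 days → 6 June 2003.
Prosecution Delay Deduction: −247 days → 2 October 2002.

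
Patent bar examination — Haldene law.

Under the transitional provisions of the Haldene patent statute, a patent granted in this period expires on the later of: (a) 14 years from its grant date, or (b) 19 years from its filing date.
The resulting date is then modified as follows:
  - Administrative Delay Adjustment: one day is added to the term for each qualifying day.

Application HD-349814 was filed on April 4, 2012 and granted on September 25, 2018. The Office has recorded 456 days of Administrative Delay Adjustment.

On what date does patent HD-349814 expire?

2033-12-25

(a) grant + 14 years → 25 September 2032.
(b) filing + 19 years → 4 April 2031.
Later of the two: 25 September 2032.
Administrative Delay Adjustment: +456 days → 25 December 2033.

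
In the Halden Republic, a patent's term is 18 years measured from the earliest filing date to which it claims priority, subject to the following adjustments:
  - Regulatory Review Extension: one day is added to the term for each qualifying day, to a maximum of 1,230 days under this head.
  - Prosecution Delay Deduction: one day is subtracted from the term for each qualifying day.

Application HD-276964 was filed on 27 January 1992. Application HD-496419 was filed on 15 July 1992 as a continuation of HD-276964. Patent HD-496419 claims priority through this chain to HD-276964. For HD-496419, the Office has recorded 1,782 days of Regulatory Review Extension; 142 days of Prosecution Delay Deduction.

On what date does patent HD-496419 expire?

January 19, 2013

Earliest priority filing: 27 January 1992.
Base term: 27 January 1992 + 18 years → 27 January 2010.
Regulatory Review Extension: 1782 days claimed exceeds the 1230-day cap, so +1230 days → 10 June 2013.
Prosecution Delay Deduction: −142 days → 19 January 2013.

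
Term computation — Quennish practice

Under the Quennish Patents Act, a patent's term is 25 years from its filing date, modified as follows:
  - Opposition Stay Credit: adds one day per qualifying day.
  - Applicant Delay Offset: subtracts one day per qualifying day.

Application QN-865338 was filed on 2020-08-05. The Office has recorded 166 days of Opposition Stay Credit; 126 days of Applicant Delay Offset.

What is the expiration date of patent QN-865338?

September 14, 2045

Base term: filing date + 25 years → 5 August 2045.
Opposition Stay Credit: +166 days → 18 January 2046.
Applicant Delay Offset: −126 days → 14 September 2045.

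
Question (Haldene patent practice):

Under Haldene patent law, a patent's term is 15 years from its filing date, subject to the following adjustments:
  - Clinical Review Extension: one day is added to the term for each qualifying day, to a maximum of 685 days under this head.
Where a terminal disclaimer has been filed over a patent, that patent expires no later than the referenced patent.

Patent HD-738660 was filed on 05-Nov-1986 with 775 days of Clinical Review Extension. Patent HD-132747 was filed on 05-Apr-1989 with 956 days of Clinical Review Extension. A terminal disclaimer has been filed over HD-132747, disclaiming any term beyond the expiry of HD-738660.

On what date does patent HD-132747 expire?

Natural term of HD-132747:
  Base: filing + 15 years → 5 April 2004.
  Clinical Review Extension: 956 days claimed exceeds the 685-day cap, so +685 days → 19 February 2006.
Expiry of referenced patent HD-738660:
  Base: filing + 15 years → 5 November 2001.
  Clinical Review Extension: 775 days claimed exceeds the 685-day cap, so +685 days → 21 September 2003.
Terminal disclaimer: HD-132747 expires on the earlier of 19 February 2006 and 21 September 2003.

2003-09-21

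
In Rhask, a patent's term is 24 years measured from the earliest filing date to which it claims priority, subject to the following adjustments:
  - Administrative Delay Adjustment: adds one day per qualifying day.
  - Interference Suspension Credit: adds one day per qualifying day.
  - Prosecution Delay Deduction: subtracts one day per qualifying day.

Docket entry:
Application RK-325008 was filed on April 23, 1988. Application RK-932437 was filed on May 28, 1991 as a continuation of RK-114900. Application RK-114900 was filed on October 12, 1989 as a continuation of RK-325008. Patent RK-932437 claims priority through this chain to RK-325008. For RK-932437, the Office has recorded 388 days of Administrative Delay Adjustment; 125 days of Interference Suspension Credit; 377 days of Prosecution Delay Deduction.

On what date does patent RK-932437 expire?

2012-09-06

Earliest priority filing: 23 April 1988.
Base term: 23 April 1988 + 24 years → 23 April 2012.
Administrative Delay Adjustment: +388 days → 16 May 2013.
Interference Suspension Credit: +125 days → 18 September 2013.
Prosecution Delay Deduction: −377 days → 6 September 2012.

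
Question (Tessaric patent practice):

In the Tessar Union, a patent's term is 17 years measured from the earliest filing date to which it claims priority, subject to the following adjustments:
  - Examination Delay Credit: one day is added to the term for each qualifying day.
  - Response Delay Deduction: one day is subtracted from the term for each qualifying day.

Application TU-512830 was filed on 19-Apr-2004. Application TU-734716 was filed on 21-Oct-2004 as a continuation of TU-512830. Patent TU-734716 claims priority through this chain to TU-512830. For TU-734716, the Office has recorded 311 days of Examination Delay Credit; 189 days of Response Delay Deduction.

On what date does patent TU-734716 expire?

Earliest priority filing: 19 April 2004.
Base term: 19 April 2004 + 17 years → 19 April 2021.
Examination Delay Credit: +311 days → 24 February 2022.
Response Delay Deduction: −189 days → 19 August 2021.

2021-08-19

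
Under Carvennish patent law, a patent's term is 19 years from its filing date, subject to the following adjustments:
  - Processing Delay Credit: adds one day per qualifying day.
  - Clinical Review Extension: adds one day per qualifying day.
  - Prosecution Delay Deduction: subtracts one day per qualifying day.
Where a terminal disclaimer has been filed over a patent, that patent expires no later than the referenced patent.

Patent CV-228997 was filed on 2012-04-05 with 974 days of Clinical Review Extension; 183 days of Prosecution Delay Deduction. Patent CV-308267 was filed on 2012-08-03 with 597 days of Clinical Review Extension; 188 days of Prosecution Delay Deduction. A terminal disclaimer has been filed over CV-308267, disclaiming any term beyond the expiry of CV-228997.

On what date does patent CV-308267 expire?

Natural term of CV-308267:
  Base: filing + 19 years → 3 August 2031.
  Clinical Review Extension: +597 days → 22 March 2033.
  Prosecution Delay Deduction: −188 days → 15 September 2032.
Expiry of referenced patent CV-228997:
  Base: filing + 19 years → 5 April 2031.
  Clinical Review Extension: +974 days → 4 December 2033.
  Prosecution Delay Deduction: −183 days → 4 June 2033.
Terminal disclaimer: CV-308267 expires on the earlier of 15 September 2032 and 4 June 2033.

September 15, 2032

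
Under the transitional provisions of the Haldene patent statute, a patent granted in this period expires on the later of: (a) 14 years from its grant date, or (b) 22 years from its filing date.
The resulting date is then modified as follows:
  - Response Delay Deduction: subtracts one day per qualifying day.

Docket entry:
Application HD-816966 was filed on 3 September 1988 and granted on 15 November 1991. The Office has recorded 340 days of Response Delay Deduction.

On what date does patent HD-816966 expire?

September 28, 2009

(a) grant + 14 years → 15 November 2005.
(b) filing + 22 years → 3 September 2010.
Later of the two: 3 September 2010.
Response Delay Deduction: −340 days → 28 September 2009.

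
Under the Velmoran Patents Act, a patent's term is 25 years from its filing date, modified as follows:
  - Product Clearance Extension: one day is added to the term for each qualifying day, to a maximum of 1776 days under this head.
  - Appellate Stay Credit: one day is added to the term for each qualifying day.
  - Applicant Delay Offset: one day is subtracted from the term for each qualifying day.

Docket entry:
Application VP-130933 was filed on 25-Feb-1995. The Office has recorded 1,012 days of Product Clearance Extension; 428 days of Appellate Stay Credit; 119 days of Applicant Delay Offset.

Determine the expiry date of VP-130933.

October 8, 2023

Base term: filing date + 25 years → 25 February 2020.
Product Clearance Extension: 1012 days (within the 1776-day cap) → +1012 days → 3 December 2022.
Appellate Stay Credit: +428 days → 4 February 2024.
Applicant Delay Offset: −119 days → 8 October 2023.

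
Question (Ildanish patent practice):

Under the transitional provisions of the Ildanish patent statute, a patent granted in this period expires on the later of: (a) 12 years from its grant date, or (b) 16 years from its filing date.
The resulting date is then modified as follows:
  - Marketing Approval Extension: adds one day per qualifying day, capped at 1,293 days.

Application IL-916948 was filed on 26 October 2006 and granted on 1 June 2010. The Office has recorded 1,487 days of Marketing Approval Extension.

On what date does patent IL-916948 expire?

(a) grant + 12 years → 1 June 2022.
(b) filing + 16 years → 26 October 2022.
Later of the two: 26 October 2022.
Marketing Approval Extension: 1487 days claimed exceeds the 1293-day cap, so +1293 days → 11 May 2026.

May 11, 2026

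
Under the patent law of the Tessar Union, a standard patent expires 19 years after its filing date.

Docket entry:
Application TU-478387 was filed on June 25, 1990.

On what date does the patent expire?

Filing date + 19 years → 25 June 2009.

June 25, 2009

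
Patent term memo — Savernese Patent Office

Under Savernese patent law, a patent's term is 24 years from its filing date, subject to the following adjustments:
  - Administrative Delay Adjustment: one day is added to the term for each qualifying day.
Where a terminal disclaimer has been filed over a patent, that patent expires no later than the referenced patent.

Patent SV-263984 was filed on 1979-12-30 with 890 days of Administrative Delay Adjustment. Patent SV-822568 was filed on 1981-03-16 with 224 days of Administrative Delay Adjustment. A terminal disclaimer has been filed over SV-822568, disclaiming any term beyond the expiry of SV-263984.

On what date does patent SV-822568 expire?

Natural term of SV-822568:
  Base: filing + 24 years → 16 March 2005.
  Administrative Delay Adjustment: +224 days → 26 October 2005.
Expiry of referenced patent SV-263984:
  Base: filing + 24 years → 30 December 2003.
  Administrative Delay Adjustment: +890 days → 7 June 2006.
Terminal disclaimer: SV-822568 expires on the earlier of 26 October 2005 and 7 June 2006.

October 26, 2005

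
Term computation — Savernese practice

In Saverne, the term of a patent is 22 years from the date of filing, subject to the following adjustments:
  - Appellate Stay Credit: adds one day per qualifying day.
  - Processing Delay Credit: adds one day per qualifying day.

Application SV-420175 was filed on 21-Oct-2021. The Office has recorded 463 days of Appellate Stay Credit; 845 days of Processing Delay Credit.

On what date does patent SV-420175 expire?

Base term: filing date + 22 years → 21 October 2043.
Appellate Stay Credit: +463 days → 26 January 2045.
Processing Delay Credit: +845 days → 21 May 2047.

May 21, 2047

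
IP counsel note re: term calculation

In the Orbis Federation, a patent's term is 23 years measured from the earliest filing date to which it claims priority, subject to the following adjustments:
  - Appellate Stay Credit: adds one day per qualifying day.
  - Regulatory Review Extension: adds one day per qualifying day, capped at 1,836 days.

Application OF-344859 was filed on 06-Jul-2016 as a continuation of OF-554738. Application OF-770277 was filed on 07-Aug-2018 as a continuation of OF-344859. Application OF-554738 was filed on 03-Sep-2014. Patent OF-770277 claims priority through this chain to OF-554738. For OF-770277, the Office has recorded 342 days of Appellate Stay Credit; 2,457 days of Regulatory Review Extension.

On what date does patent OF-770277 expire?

Earliest priority filing: 3 September 2014.
Base term: 3 September 2014 + 23 years → 3 September 2037.
Appellate Stay Credit: +342 days → 11 August 2038.
Regulatory Review Extension: 2457 days claimed exceeds the 1836-day cap, so +1836 days → 21 August 2043.

2043-08-21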